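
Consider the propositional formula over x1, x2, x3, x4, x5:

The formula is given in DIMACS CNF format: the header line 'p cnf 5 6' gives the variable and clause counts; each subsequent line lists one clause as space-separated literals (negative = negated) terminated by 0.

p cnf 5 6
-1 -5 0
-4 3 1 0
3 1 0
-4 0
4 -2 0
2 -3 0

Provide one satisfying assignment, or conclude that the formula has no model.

x1: True; x2: False; x3: False; x4: False; x5: False

The clause (¬x4) is unit, so x4 = False.
The clause (¬x2) is unit, so x2 = False.
The clause (¬x3) is unit, so x3 = False.
The clause (x1) is unit, so x1 = True.
The clause (¬x5) is unit, so x5 = False.
Every clause now holds.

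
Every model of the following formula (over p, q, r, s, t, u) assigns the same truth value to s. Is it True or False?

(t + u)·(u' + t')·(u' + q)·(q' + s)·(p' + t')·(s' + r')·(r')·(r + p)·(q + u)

True

Suppose s = 0.
From the singleton clause (q'), q = 0.
From the singleton clause (u'), u = 0.
But (u) is also a unit clause — contradiction.
So every satisfying assignment has s = True.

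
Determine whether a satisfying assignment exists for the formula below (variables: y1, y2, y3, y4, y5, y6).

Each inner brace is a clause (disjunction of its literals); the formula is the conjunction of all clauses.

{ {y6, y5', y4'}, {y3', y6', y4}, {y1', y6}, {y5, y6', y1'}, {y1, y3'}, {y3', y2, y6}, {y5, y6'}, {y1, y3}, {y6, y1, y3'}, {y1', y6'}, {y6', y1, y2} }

Suppose y1 = 0.
From the singleton clause (y3'), y3 = 0.
Now (y3) is unsatisfied and unit — conflict.
Backtrack on y1: now try y1 = 1.
From the singleton clause (y6), y6 = 1.
Now (y6') is unsatisfied and unit — conflict.
Both values of y1 lead to a conflict.
No assignment satisfies every clause.

Unsatisfiable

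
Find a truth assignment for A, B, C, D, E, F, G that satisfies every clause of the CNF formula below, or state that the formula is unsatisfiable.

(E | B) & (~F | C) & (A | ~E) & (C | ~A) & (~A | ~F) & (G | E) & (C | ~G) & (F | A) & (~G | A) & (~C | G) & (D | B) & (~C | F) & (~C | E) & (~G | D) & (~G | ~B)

UNSATISFIABLE

Case E = 1:
From the singleton clause (A), A = 1.
From the singleton clause (C), C = 1.
From the singleton clause (~F), F = 0.
But (F) is also a unit clause — contradiction.
Backtrack on E: now try E = 0.
From the singleton clause (B), B = 1.
From the singleton clause (G), G = 1.
But (~G) is also a unit clause — contradiction.
Either choice for E ends in contradiction.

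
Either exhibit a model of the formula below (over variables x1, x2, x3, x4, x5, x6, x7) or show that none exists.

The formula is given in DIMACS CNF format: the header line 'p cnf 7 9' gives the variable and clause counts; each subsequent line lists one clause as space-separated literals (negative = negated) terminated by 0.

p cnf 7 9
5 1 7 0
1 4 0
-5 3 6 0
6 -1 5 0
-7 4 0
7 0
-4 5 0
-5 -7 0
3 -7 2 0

UNSATISFIABLE

Unit clause (x7) forces x7 = True.
Unit clause (x4) forces x4 = True.
Unit clause (x5) forces x5 = True.
Now (¬x5) is unsatisfied and unit — conflict.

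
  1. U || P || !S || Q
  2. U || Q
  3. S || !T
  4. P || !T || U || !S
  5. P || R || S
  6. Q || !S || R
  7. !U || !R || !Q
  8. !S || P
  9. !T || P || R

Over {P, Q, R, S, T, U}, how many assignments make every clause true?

15

There are 2^6 = 64 truth assignments over (P, Q, R, S, T, U).
Split on P. With P = true, the clauses containing P are satisfied and !P drops from the rest; 13 of the 2^5 = 32 assignments to the other variables satisfy what remains.
With P = false, by the same count on the reduced clause set, 2 assignments work.
(One model: P=F, Q=F, R=T, S=F, T=F, U=T.)
Total: 13 + 2 = 15.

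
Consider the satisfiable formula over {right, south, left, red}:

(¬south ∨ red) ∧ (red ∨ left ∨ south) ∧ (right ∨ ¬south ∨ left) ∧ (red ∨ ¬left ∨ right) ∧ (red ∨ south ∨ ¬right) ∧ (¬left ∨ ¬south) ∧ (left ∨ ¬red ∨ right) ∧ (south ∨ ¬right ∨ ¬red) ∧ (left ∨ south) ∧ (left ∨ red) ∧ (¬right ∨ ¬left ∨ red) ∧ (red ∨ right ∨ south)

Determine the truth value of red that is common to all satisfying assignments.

Suppose red = False.
(¬south) alone gives south = False.
(left) alone gives left = True.
(right) alone gives right = True.
That conflicts with the unit clause (¬right).
So every satisfying assignment has red = True.

True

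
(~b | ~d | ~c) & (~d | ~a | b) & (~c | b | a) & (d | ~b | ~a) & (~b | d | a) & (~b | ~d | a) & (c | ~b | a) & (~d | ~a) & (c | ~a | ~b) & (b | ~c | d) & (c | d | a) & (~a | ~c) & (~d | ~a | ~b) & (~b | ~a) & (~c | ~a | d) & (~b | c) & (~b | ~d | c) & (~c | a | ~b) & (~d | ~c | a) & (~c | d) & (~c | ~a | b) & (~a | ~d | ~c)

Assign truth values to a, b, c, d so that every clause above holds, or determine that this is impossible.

a=1; b=0; c=0; d=0

Case d = 0:
Unit clause (~c) forces c = 0.
Unit clause (a) forces a = 1.
Unit clause (~b) forces b = 0.
This assignment satisfies each clause.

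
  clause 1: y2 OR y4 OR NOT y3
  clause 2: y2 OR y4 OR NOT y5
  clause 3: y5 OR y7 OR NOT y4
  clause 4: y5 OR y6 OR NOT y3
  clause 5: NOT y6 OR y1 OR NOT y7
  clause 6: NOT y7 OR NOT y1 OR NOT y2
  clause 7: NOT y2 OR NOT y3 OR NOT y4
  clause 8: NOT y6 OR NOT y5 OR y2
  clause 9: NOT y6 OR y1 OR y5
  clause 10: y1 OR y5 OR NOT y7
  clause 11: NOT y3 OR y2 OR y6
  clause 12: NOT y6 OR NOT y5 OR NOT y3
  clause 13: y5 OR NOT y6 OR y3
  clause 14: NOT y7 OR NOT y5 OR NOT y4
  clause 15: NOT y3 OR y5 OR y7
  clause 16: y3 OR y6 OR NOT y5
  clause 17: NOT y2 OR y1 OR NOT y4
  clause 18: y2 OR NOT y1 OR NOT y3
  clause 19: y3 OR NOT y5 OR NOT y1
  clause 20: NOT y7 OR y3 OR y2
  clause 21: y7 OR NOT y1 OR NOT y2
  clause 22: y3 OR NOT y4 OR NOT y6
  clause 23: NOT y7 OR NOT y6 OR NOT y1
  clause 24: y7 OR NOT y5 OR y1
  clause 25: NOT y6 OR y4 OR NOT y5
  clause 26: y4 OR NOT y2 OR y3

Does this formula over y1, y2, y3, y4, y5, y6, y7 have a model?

Suppose y2 = false.
Suppose y4 = false.
(NOT y3) alone gives y3 = false.
(NOT y5) alone gives y5 = false.
(NOT y6) alone gives y6 = false.
(NOT y7) alone gives y7 = false.
No clause remains; y1 is free.
A satisfying assignment: y1=true; y2=false; y3=false; y4=false; y5=false; y6=false; y7=false.

Yes, satisfiable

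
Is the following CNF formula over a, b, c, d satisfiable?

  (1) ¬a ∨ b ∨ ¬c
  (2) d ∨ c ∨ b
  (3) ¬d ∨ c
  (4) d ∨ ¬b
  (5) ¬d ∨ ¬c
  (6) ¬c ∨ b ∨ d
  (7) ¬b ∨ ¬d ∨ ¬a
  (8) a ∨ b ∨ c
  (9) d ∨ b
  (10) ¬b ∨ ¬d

Try d = False.
(¬b) alone gives b = False.
But (b) is also a unit clause — contradiction.
That branch fails; take d = True instead.
(c) alone gives c = True.
But (¬c) is also a unit clause — contradiction.
Both values of d lead to a conflict.
No assignment satisfies every clause.

Unsatisfiable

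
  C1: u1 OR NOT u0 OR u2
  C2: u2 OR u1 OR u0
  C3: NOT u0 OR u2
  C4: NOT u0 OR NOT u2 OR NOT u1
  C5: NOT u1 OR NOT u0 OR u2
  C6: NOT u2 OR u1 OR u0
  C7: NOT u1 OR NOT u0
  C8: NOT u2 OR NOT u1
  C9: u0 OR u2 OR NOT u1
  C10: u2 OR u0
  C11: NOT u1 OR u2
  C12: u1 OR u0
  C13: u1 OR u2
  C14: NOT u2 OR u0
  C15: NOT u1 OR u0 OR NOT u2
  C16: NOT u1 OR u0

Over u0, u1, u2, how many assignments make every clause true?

There are 2^3 = 8 truth assignments over (u0, u1, u2).
Split on u2. With u2 = true, the clauses containing u2 are satisfied and NOT u2 drops from the rest; 1 of the 2^2 = 4 assignments to the other variables satisfy what remains.
With u2 = false, by the same count on the reduced clause set, 0 assignments work.
Total: 1 + 0 = 1.

1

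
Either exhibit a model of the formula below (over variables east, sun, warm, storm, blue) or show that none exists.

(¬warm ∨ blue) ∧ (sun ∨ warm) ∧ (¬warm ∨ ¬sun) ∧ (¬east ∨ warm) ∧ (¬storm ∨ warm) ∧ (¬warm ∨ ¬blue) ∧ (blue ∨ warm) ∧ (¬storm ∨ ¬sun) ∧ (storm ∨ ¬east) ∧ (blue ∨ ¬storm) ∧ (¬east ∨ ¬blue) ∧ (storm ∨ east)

UNSATISFIABLE

Try warm = False.
Unit clause (sun) forces sun = True.
Unit clause (¬east) forces east = False.
Unit clause (¬storm) forces storm = False.
Now (storm) is unsatisfied and unit — conflict.
So warm must be the other value — set warm = True.
Unit clause (blue) forces blue = True.
Now (¬blue) is unsatisfied and unit — conflict.
Neither warm = True nor warm = False works.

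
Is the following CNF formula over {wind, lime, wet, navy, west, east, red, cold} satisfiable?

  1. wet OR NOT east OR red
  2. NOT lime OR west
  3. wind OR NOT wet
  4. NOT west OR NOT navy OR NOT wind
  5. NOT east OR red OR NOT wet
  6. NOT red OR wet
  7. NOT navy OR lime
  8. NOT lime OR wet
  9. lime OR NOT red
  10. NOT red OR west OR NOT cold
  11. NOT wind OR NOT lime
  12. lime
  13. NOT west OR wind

The clause (lime) is unit, so lime = true.
The clause (west) is unit, so west = true.
The clause (wet) is unit, so wet = true.
The clause (wind) is unit, so wind = true.
That conflicts with the unit clause (NOT wind).
No assignment satisfies every clause.

No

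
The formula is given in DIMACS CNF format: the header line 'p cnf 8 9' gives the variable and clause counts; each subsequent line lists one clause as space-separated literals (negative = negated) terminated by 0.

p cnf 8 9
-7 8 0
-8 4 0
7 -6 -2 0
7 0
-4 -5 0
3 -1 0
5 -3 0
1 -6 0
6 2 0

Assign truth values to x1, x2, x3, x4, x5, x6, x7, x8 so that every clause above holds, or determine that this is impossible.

From the singleton clause (x7), x7 = True.
From the singleton clause (x8), x8 = True.
From the singleton clause (x4), x4 = True.
From the singleton clause (¬x5), x5 = False.
From the singleton clause (¬x3), x3 = False.
From the singleton clause (¬x1), x1 = False.
From the singleton clause (¬x6), x6 = False.
From the singleton clause (x2), x2 = True.
Every clause now holds.

x1=False, x2=True, x3=False, x4=True, x5=False, x6=False, x7=True, x8=True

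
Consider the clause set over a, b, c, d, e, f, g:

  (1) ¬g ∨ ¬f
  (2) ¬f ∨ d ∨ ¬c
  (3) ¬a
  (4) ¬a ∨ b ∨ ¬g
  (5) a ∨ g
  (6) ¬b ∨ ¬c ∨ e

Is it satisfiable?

From the singleton clause (¬a), a = False.
From the singleton clause (g), g = True.
From the singleton clause (¬f), f = False.
Branch on b: set b = True.
Branch on c: set c = False.
All clauses hold; d, e can take either value.
A satisfying assignment: a ↦ False,  b ↦ True,  c ↦ False,  d ↦ False,  e ↦ False,  f ↦ False,  g ↦ True.

Satisfiable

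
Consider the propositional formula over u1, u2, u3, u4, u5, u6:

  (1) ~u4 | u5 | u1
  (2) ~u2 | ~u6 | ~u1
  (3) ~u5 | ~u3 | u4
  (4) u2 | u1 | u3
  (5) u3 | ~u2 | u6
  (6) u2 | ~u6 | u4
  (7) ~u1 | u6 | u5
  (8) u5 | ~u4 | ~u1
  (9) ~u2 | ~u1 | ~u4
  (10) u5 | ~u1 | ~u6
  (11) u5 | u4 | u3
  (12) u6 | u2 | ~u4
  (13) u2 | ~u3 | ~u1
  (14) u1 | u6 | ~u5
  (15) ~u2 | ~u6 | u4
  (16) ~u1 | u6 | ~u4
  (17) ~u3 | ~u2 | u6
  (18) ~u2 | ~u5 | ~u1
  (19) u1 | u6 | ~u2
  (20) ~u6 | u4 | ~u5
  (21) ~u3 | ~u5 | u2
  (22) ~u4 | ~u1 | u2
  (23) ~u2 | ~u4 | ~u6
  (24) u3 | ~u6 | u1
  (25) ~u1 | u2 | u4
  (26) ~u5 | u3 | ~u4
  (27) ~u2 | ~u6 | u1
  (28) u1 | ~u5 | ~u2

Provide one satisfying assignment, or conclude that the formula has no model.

u1 ↦ 0; u2 ↦ 0; u3 ↦ 1; u4 ↦ 0; u5 ↦ 0; u6 ↦ 0

Suppose u4 = 0.
Suppose u5 = 0.
(u3) alone gives u3 = 1.
Suppose u2 = 0.
(~u6) alone gives u6 = 0.
(~u1) alone gives u1 = 0.
Every clause now holds.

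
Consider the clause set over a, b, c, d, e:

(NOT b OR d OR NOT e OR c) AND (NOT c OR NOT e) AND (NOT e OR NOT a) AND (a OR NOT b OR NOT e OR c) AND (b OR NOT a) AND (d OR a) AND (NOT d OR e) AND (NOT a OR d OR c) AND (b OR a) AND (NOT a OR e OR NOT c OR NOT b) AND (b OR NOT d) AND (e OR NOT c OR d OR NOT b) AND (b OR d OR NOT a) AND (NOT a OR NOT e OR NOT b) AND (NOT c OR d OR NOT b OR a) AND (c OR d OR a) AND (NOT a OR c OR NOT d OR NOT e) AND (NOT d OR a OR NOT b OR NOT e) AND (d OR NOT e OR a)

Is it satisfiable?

Try c = false.
Try e = false.
(NOT d) alone gives d = false.
(a) alone gives a = true.
But (NOT a) is also a unit clause — contradiction.
Undo e and try e = true.
(NOT a) alone gives a = false.
(NOT b) alone gives b = false.
But (b) is also a unit clause — contradiction.
Neither e = true nor e = false works.
Undo c and try c = true.
(NOT e) alone gives e = false.
(NOT d) alone gives d = false.
(a) alone gives a = true.
(b) alone gives b = true.
But (NOT b) is also a unit clause — contradiction.
Neither c = true nor c = false works.
No assignment satisfies every clause.

No, unsatisfiable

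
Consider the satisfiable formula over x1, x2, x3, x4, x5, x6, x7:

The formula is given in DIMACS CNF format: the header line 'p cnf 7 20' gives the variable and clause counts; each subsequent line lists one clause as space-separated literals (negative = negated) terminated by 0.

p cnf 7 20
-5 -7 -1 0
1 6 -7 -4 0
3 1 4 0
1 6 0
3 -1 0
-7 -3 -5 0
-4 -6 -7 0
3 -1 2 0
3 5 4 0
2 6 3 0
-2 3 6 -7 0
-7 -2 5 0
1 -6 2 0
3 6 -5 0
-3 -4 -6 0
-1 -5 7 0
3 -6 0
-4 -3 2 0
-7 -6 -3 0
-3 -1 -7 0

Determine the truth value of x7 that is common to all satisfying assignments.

False

Suppose x7 = True.
Case x5 = False:
Unit clause (¬x2) forces x2 = False.
Case x1 = True:
Unit clause (x3) forces x3 = True.
But (¬x3) is also a unit clause — contradiction.
That branch fails; take x1 = False instead.
Unit clause (x6) forces x6 = True.
But (¬x6) is also a unit clause — contradiction.
Either choice for x1 ends in contradiction.
That branch fails; take x5 = True instead.
Unit clause (¬x1) forces x1 = False.
Unit clause (x6) forces x6 = True.
Unit clause (¬x3) forces x3 = False.
But (x3) is also a unit clause — contradiction.
Either choice for x5 ends in contradiction.
So every satisfying assignment has x7 = False.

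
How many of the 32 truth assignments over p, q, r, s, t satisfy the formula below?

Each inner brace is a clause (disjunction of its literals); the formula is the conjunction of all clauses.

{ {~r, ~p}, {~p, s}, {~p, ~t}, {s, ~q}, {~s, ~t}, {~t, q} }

There are 2^5 = 32 truth assignments over (p, q, r, s, t).
Split on r. With r = 1, the clauses containing r are satisfied and ~r drops from the rest; 3 of the 2^4 = 16 assignments to the other variables satisfy what remains.
With r = 0, by the same count on the reduced clause set, 5 assignments work.
(One model: p=F, q=F, r=F, s=F, t=F.)
Total: 3 + 5 = 8.

8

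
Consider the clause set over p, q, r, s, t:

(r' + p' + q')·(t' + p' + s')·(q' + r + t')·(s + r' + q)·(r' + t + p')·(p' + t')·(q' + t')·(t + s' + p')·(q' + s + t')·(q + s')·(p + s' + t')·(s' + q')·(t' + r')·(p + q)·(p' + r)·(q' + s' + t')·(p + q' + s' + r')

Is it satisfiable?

Branch on p: set p = 0.
(q) alone gives q = 1.
(t') alone gives t = 0.
(s') alone gives s = 0.
All clauses hold; r can take either value.
A satisfying assignment: p: 0, q: 1, r: 0, s: 0, t: 0.

Yes, satisfiable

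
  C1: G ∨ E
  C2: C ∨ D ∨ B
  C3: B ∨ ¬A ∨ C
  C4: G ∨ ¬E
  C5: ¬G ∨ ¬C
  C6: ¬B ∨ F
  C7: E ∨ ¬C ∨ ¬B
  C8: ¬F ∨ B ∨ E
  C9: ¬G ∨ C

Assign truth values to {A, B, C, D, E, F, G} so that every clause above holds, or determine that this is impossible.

Branch on G: set G = True.
The clause (¬C) is unit, so C = False.
But (C) is also a unit clause — contradiction.
Backtrack on G: now try G = False.
The clause (E) is unit, so E = True.
But (¬E) is also a unit clause — contradiction.
Neither G = True nor G = False works.

UNSATISFIABLE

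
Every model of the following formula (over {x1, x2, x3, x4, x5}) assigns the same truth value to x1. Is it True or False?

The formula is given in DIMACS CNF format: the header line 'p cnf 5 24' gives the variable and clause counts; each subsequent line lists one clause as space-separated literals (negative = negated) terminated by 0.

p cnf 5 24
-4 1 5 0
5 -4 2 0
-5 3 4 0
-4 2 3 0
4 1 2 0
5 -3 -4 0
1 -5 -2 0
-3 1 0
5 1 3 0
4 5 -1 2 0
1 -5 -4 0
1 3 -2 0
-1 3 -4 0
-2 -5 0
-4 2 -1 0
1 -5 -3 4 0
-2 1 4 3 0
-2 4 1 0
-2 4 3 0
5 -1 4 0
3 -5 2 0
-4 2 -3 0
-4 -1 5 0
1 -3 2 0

Suppose x1 = False.
Unit clause (¬x3) forces x3 = False.
Unit clause (x5) forces x5 = True.
Unit clause (x4) forces x4 = True.
That conflicts with the unit clause (¬x4).
So every satisfying assignment has x1 = True.

True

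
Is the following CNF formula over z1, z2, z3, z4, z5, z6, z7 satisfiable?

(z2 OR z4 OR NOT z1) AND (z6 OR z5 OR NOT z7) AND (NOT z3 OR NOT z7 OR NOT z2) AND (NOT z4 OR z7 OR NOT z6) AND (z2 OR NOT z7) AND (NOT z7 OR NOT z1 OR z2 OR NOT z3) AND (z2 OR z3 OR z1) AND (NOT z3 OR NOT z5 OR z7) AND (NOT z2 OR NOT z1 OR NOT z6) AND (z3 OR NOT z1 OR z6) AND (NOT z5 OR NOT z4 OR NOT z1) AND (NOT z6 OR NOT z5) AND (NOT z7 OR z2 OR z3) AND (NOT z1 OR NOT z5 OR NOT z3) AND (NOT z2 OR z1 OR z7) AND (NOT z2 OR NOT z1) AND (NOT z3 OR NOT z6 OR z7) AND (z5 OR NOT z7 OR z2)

Try z2 = false.
The clause (NOT z7) is unit, so z7 = false.
Try z4 = true.
The clause (NOT z6) is unit, so z6 = false.
Try z3 = true.
The clause (NOT z5) is unit, so z5 = false.
Every clause is now satisfied; z1 is unconstrained.
A satisfying assignment: z1=true; z2=false; z3=true; z4=true; z5=false; z6=false; z7=false.

Yes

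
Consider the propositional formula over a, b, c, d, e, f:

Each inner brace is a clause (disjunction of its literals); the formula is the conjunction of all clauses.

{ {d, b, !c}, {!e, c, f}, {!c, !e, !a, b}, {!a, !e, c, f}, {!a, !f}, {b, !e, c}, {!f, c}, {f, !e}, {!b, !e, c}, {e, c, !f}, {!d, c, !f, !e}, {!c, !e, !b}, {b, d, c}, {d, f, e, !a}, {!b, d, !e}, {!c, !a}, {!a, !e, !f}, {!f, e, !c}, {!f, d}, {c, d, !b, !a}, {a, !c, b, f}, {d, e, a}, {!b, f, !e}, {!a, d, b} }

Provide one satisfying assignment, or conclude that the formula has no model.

a=false; b=true; c=true; d=true; e=false; f=false

Case a = false:
Case f = false:
Unit clause (!e) forces e = false.
Unit clause (d) forces d = true.
Case c = true:
Unit clause (b) forces b = true.
This assignment satisfies each clause.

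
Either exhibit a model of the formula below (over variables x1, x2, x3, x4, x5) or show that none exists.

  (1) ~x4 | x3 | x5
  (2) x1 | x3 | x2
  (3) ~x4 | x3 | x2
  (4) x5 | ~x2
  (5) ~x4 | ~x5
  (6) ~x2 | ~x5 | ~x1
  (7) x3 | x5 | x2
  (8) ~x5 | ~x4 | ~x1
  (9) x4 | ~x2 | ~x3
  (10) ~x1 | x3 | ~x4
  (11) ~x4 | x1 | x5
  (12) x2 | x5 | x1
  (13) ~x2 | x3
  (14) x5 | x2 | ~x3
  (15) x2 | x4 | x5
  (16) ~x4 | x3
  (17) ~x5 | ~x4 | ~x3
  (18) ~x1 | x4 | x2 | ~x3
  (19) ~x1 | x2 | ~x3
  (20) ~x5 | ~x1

x1=0; x2=0; x3=1; x4=0; x5=1

Suppose x5 = 1.
(~x4) alone gives x4 = 0.
(~x1) alone gives x1 = 0.
Suppose x3 = 1.
(~x2) alone gives x2 = 0.
Every clause now holds.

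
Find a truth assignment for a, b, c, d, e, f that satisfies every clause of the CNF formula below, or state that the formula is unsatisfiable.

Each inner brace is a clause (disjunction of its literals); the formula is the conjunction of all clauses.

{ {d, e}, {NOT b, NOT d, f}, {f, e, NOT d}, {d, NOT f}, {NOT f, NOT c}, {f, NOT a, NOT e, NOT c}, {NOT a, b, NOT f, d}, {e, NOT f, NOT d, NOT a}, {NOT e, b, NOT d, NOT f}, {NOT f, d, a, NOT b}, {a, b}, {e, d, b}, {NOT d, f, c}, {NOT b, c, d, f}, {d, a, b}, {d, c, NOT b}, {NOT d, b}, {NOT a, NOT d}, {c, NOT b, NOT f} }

a: false; b: true; c: true; d: false; e: true; f: false

Case d = false:
(e) alone gives e = true.
(NOT f) alone gives f = false.
Case a = false:
(b) alone gives b = true.
(c) alone gives c = true.
Every clause now holds.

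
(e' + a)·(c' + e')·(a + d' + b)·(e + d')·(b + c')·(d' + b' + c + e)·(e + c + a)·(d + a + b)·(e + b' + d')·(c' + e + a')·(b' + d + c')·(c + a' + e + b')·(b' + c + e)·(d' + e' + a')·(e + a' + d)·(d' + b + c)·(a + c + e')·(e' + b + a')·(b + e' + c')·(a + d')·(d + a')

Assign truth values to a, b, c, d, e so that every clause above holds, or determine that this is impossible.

UNSATISFIABLE

Branch on e: set e = 0.
The clause (d') is unit, so d = 0.
The clause (a') is unit, so a = 0.
The clause (c) is unit, so c = 1.
The clause (b) is unit, so b = 1.
Now (b') is unsatisfied and unit — conflict.
So e must be the other value — set e = 1.
The clause (a) is unit, so a = 1.
The clause (c') is unit, so c = 0.
The clause (d') is unit, so d = 0.
Now (d) is unsatisfied and unit — conflict.
Either choice for e ends in contradiction.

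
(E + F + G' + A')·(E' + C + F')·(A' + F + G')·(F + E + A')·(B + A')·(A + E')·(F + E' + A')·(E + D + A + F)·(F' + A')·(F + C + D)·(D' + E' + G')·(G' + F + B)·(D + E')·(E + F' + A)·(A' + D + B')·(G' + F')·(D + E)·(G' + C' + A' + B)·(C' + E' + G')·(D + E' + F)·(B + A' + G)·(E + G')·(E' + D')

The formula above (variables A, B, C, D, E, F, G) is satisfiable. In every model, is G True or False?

False

Suppose G = 1.
(F') alone gives F = 0.
(A') alone gives A = 0.
(E') alone gives E = 0.
But (E) is also a unit clause — contradiction.
So every satisfying assignment has G = False.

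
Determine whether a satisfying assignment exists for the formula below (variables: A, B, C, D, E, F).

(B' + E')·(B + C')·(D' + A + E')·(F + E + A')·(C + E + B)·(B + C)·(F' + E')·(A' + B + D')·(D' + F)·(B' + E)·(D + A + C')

No, unsatisfiable

Try B = 0.
(C') alone gives C = 0.
Now (C) is unsatisfied and unit — conflict.
Backtrack on B: now try B = 1.
(E') alone gives E = 0.
Now (E) is unsatisfied and unit — conflict.
Both values of B lead to a conflict.
No assignment satisfies every clause.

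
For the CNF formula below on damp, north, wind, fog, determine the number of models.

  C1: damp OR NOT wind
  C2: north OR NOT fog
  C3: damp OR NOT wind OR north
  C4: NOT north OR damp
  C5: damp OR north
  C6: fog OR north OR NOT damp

There are 2^4 = 16 truth assignments over (damp, north, wind, fog).
Check each against the 6 clauses (columns in the order damp, north, wind, fog):
  F F F F  ✗ fails (damp OR north)
  F F F T  ✗ fails (north OR NOT fog)
  F F T F  ✗ fails (damp OR NOT wind)
  F F T T  ✗ fails (damp OR NOT wind)
  F T F F  ✗ fails (NOT north OR damp)
  F T F T  ✗ fails (NOT north OR damp)
  F T T F  ✗ fails (damp OR NOT wind)
  F T T T  ✗ fails (damp OR NOT wind)
  T F F F  ✗ fails (fog OR north OR NOT damp)
  T F F T  ✗ fails (north OR NOT fog)
  T F T F  ✗ fails (fog OR north OR NOT damp)
  T F T T  ✗ fails (north OR NOT fog)
  T T F F  ✓ satisfies all
  T T F T  ✓ satisfies all
  T T T F  ✓ satisfies all
  T T T T  ✓ satisfies all
4 of the 16 rows are models.

4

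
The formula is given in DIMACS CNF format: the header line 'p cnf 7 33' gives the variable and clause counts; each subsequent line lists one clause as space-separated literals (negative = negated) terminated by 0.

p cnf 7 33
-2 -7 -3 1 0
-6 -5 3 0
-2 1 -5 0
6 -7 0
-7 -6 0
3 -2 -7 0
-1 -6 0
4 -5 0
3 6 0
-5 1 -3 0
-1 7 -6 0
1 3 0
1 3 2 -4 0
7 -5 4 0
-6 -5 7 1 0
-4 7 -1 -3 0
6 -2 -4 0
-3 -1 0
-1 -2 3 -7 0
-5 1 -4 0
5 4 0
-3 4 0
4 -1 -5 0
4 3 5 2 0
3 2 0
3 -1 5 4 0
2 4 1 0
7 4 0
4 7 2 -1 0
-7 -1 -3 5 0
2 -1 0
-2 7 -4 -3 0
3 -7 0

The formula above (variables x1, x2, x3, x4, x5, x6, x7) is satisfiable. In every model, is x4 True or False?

True

Suppose x4 = False.
(¬x5) alone gives x5 = False.
That conflicts with the unit clause (x5).
So every satisfying assignment has x4 = True.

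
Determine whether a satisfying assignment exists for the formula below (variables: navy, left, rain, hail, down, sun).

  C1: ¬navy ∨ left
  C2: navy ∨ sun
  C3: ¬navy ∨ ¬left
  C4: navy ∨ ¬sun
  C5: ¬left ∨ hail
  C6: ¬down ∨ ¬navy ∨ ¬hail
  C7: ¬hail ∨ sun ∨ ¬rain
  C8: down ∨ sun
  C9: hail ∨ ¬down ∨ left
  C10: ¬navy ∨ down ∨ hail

Try navy = False.
Unit clause (sun) forces sun = True.
That conflicts with the unit clause (¬sun).
That branch fails; take navy = True instead.
Unit clause (left) forces left = True.
That conflicts with the unit clause (¬left).
Both values of navy lead to a conflict.
No assignment satisfies every clause.

Unsatisfiable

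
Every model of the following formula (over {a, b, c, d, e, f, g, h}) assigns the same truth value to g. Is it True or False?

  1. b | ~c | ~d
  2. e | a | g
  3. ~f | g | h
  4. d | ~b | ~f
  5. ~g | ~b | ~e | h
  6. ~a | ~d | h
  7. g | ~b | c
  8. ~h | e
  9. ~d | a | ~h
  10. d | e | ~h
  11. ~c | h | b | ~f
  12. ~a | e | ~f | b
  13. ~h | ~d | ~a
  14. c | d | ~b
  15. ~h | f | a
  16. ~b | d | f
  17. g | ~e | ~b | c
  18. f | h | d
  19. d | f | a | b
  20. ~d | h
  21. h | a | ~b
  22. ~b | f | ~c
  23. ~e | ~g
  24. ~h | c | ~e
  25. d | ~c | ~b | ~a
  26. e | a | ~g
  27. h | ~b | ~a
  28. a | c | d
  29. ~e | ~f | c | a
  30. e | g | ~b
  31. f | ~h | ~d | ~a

False

Suppose g = 1.
Unit clause (~e) forces e = 0.
Unit clause (~h) forces h = 0.
Unit clause (~d) forces d = 0.
Unit clause (f) forces f = 1.
Unit clause (~b) forces b = 0.
Unit clause (~c) forces c = 0.
Unit clause (~a) forces a = 0.
But (a) is also a unit clause — contradiction.
So every satisfying assignment has g = False.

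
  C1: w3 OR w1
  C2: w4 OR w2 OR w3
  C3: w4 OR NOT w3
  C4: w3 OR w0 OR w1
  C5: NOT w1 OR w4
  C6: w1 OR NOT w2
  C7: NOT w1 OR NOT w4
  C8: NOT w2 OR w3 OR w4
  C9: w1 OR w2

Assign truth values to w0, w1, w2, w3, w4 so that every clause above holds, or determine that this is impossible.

Suppose w3 = true.
Unit clause (w4) forces w4 = true.
Unit clause (NOT w1) forces w1 = false.
Unit clause (NOT w2) forces w2 = false.
That conflicts with the unit clause (w2).
That branch fails; take w3 = false instead.
Unit clause (w1) forces w1 = true.
Unit clause (w4) forces w4 = true.
That conflicts with the unit clause (NOT w4).
Either choice for w3 ends in contradiction.

UNSATISFIABLE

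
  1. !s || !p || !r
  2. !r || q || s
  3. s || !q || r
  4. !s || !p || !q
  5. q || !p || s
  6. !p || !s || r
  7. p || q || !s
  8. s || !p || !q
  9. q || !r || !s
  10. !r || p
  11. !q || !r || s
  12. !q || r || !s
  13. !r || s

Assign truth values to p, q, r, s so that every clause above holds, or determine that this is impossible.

Try r = false.
Try s = false.
(!q) alone gives q = false.
(!p) alone gives p = false.
This assignment satisfies each clause.

p=false, q=false, r=false, s=false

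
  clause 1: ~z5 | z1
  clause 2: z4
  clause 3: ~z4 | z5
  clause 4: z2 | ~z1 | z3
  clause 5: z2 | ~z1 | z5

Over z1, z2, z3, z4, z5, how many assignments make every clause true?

There are 2^5 = 32 truth assignments over (z1, z2, z3, z4, z5).
Split on z4. With z4 = 1, the clauses containing z4 are satisfied and ~z4 drops from the rest; 3 of the 2^4 = 16 assignments to the other variables satisfy what remains.
With z4 = 0, by the same count on the reduced clause set, 0 assignments work.
(One model: z1=T, z2=F, z3=T, z4=T, z5=T.)
Total: 3 + 0 = 3.

3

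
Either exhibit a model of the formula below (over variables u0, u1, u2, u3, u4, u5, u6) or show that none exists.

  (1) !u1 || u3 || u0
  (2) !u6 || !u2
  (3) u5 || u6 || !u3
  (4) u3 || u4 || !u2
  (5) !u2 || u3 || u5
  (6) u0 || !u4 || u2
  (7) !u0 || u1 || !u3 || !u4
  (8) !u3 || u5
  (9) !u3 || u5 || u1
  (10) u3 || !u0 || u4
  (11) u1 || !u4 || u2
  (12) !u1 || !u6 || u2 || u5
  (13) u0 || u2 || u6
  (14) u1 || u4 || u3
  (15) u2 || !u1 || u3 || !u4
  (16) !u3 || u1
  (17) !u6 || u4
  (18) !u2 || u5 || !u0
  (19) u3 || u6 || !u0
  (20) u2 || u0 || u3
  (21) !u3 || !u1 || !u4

Branch on u6: set u6 = false.
Branch on u5: set u5 = true.
Branch on u0: set u0 = true.
(u3) alone gives u3 = true.
(u1) alone gives u1 = true.
(!u4) alone gives u4 = false.
No clause remains; u2 is free.

u0 ↦ true,  u1 ↦ true,  u2 ↦ true,  u3 ↦ true,  u4 ↦ false,  u5 ↦ true,  u6 ↦ false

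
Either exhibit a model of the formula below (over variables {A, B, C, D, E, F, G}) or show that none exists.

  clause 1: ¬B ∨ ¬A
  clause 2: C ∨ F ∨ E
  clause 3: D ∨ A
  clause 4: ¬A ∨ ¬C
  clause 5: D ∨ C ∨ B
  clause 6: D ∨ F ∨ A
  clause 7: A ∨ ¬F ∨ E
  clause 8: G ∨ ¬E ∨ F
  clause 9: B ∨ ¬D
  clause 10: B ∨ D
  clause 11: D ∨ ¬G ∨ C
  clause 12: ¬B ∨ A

Branch on B: set B = False.
Unit clause (¬D) forces D = False.
That conflicts with the unit clause (D).
So B must be the other value — set B = True.
Unit clause (¬A) forces A = False.
That conflicts with the unit clause (A).
Both values of B lead to a conflict.

UNSATISFIABLE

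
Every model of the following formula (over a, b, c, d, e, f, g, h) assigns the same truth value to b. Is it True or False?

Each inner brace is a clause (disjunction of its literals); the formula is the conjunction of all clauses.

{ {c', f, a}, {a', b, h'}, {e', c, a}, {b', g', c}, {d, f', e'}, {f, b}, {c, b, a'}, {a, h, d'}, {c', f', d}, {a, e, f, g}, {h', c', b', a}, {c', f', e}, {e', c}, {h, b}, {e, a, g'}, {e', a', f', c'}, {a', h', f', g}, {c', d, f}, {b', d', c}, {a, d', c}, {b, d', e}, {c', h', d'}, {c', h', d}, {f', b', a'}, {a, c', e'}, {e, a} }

Suppose b = 0.
Unit clause (f) forces f = 1.
Unit clause (h) forces h = 1.
Unit clause (a') forces a = 0.
Unit clause (e) forces e = 1.
Unit clause (c) forces c = 1.
Now (c') is unsatisfied and unit — conflict.
So every satisfying assignment has b = True.

True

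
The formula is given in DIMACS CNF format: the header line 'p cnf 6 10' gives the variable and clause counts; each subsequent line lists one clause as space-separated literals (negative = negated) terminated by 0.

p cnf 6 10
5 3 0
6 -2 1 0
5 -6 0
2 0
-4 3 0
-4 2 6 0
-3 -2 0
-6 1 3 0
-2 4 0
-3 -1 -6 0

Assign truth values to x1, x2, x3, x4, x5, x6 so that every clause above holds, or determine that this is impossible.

Unit clause (x2) forces x2 = True.
Unit clause (¬x3) forces x3 = False.
Unit clause (x5) forces x5 = True.
Unit clause (¬x4) forces x4 = False.
But (x4) is also a unit clause — contradiction.

UNSATISFIABLE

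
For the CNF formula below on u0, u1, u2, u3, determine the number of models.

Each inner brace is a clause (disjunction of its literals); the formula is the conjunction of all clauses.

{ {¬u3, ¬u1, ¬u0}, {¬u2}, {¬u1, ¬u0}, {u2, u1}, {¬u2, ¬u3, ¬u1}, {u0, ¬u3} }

1

There are 2^4 = 16 truth assignments over (u0, u1, u2, u3).
Split on u2. With u2 = True, the clauses containing u2 are satisfied and ¬u2 drops from the rest; 0 of the 2^3 = 8 assignments to the other variables satisfy what remains.
With u2 = False, by the same count on the reduced clause set, 1 assignment works.
Total: 0 + 1 = 1.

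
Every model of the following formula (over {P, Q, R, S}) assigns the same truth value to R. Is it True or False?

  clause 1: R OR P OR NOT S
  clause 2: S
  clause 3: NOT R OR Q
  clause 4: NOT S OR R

True

Suppose R = false.
Unit clause (S) forces S = true.
Now (NOT S) is unsatisfied and unit — conflict.
So every satisfying assignment has R = True.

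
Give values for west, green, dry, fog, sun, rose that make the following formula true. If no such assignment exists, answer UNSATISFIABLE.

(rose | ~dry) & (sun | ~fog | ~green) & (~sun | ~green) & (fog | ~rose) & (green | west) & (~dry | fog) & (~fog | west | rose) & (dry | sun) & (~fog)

west ↦ 1,  green ↦ 0,  dry ↦ 0,  fog ↦ 0,  sun ↦ 1,  rose ↦ 0

The clause (~fog) is unit, so fog = 0.
The clause (~rose) is unit, so rose = 0.
The clause (~dry) is unit, so dry = 0.
The clause (sun) is unit, so sun = 1.
The clause (~green) is unit, so green = 0.
The clause (west) is unit, so west = 1.
This assignment satisfies each clause.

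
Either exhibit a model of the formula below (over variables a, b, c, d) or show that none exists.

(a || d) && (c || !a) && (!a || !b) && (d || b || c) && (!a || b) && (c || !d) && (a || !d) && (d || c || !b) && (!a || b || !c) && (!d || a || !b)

Suppose a = true.
(c) alone gives c = true.
(!b) alone gives b = false.
But (b) is also a unit clause — contradiction.
That branch fails; take a = false instead.
(d) alone gives d = true.
But (!d) is also a unit clause — contradiction.
Neither a = true nor a = false works.

UNSATISFIABLE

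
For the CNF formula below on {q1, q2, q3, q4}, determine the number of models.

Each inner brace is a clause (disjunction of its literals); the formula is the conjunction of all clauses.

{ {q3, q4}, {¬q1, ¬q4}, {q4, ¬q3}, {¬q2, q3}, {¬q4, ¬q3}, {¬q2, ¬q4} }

There are 2^4 = 16 truth assignments over (q1, q2, q3, q4).
Split on q3. With q3 = True, the clauses containing q3 are satisfied and ¬q3 drops from the rest; 0 of the 2^3 = 8 assignments to the other variables satisfy what remains.
With q3 = False, by the same count on the reduced clause set, 1 assignment works.
(One model: q1=F, q2=F, q3=F, q4=T.)
Total: 0 + 1 = 1.

1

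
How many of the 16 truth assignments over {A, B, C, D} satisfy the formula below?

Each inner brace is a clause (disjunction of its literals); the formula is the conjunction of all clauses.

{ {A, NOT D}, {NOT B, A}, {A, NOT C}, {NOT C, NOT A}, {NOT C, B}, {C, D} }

There are 2^4 = 16 truth assignments over (A, B, C, D).
Split on D. With D = true, the clauses containing D are satisfied and NOT D drops from the rest; 2 of the 2^3 = 8 assignments to the other variables satisfy what remains.
With D = false, by the same count on the reduced clause set, 0 assignments work.
(One model: A=T, B=F, C=F, D=T.)
Total: 2 + 0 = 2.

2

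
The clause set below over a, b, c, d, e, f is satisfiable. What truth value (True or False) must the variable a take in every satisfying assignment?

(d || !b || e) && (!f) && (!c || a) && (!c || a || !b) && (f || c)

True

Suppose a = false.
Unit clause (!f) forces f = false.
Unit clause (!c) forces c = false.
Now (c) is unsatisfied and unit — conflict.
So every satisfying assignment has a = True.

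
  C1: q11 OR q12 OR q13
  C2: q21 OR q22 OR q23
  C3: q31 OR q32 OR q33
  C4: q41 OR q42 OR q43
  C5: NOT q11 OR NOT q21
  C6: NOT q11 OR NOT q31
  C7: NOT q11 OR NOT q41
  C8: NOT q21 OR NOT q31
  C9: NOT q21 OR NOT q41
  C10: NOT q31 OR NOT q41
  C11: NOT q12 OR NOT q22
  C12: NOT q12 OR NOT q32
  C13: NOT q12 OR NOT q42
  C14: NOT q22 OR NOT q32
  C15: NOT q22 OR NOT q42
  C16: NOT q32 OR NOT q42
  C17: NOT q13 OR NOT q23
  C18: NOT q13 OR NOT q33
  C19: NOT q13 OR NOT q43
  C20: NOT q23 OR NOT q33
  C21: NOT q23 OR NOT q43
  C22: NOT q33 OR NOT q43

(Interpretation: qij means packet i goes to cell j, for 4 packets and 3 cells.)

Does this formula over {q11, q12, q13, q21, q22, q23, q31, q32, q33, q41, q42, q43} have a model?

No, unsatisfiable

Try q11 = false.
Try q12 = true.
(NOT q22) alone gives q22 = false.
(NOT q32) alone gives q32 = false.
(NOT q42) alone gives q42 = false.
Try q21 = true.
(NOT q31) alone gives q31 = false.
(q33) alone gives q33 = true.
(NOT q41) alone gives q41 = false.
(q43) alone gives q43 = true.
That conflicts with the unit clause (NOT q43).
Undo q21 and try q21 = false.
(q23) alone gives q23 = true.
(NOT q13) alone gives q13 = false.
(NOT q33) alone gives q33 = false.
(q31) alone gives q31 = true.
(NOT q41) alone gives q41 = false.
(q43) alone gives q43 = true.
That conflicts with the unit clause (NOT q43).
Either choice for q21 ends in contradiction.
Undo q12 and try q12 = false.
(q13) alone gives q13 = true.
(NOT q23) alone gives q23 = false.
(NOT q33) alone gives q33 = false.
(NOT q43) alone gives q43 = false.
Try q21 = true.
(NOT q31) alone gives q31 = false.
(q32) alone gives q32 = true.
(NOT q41) alone gives q41 = false.
(q42) alone gives q42 = true.
That conflicts with the unit clause (NOT q42).
Undo q21 and try q21 = false.
(q22) alone gives q22 = true.
(NOT q32) alone gives q32 = false.
(q31) alone gives q31 = true.
(NOT q41) alone gives q41 = false.
(q42) alone gives q42 = true.
That conflicts with the unit clause (NOT q42).
Either choice for q21 ends in contradiction.
Either choice for q12 ends in contradiction.
Undo q11 and try q11 = true.
(NOT q21) alone gives q21 = false.
(NOT q31) alone gives q31 = false.
(NOT q41) alone gives q41 = false.
Try q22 = true.
(NOT q12) alone gives q12 = false.
(NOT q32) alone gives q32 = false.
(q33) alone gives q33 = true.
(NOT q42) alone gives q42 = false.
(q43) alone gives q43 = true.
That conflicts with the unit clause (NOT q43).
Undo q22 and try q22 = false.
(q23) alone gives q23 = true.
(NOT q13) alone gives q13 = false.
(NOT q33) alone gives q33 = false.
(q32) alone gives q32 = true.
(NOT q12) alone gives q12 = false.
(NOT q42) alone gives q42 = false.
(q43) alone gives q43 = true.
That conflicts with the unit clause (NOT q43).
Either choice for q22 ends in contradiction.
Either choice for q11 ends in contradiction.
No assignment satisfies every clause.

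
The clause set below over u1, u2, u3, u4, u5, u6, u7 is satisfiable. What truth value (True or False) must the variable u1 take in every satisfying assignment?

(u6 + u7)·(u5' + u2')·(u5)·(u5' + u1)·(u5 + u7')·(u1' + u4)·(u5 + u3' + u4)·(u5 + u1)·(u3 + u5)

True

Suppose u1 = 0.
(u5) alone gives u5 = 1.
That conflicts with the unit clause (u5').
So every satisfying assignment has u1 = True.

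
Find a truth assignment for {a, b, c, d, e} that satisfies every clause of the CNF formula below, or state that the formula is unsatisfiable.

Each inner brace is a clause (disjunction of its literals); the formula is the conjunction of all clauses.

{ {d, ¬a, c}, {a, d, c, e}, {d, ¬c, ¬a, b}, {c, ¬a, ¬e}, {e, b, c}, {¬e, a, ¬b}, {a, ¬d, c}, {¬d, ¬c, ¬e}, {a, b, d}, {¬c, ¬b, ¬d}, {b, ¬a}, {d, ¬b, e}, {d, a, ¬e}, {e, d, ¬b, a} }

a ↦ True,  b ↦ True,  c ↦ True,  d ↦ False,  e ↦ True

Branch on b: set b = True.
Branch on e: set e = True.
The clause (a) is unit, so a = True.
The clause (c) is unit, so c = True.
The clause (¬d) is unit, so d = False.
All clauses are satisfied.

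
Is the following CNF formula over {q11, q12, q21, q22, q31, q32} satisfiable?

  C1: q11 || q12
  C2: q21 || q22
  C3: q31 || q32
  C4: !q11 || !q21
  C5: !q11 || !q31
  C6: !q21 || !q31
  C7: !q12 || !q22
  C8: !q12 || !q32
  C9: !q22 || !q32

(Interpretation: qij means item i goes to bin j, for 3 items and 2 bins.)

Suppose q11 = true.
The clause (!q21) is unit, so q21 = false.
The clause (q22) is unit, so q22 = true.
The clause (!q31) is unit, so q31 = false.
The clause (q32) is unit, so q32 = true.
But (!q32) is also a unit clause — contradiction.
Backtrack on q11: now try q11 = false.
The clause (q12) is unit, so q12 = true.
The clause (!q22) is unit, so q22 = false.
The clause (q21) is unit, so q21 = true.
The clause (!q31) is unit, so q31 = false.
The clause (q32) is unit, so q32 = true.
But (!q32) is also a unit clause — contradiction.
Neither q11 = true nor q11 = false works.
No assignment satisfies every clause.

Unsatisfiable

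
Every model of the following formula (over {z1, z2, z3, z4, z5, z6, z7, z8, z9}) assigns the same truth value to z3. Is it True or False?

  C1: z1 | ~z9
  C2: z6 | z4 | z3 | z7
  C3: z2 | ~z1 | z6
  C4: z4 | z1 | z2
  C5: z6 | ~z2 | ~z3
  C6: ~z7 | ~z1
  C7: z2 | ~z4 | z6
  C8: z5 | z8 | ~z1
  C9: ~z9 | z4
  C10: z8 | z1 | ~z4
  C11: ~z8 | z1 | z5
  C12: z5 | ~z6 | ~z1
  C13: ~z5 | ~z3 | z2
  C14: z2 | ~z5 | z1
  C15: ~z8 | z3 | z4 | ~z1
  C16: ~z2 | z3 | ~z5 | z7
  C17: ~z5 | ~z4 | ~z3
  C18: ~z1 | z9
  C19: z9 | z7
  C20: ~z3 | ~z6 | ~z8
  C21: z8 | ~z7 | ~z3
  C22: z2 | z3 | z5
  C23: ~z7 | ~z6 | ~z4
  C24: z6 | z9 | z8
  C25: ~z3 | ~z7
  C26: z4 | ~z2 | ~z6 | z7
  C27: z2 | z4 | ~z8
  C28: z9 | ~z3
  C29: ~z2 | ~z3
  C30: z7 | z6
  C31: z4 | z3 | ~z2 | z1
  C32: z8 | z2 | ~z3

False

Suppose z3 = 1.
Unit clause (~z7) forces z7 = 0.
Unit clause (z9) forces z9 = 1.
Unit clause (z1) forces z1 = 1.
Unit clause (z4) forces z4 = 1.
Unit clause (~z5) forces z5 = 0.
Unit clause (z8) forces z8 = 1.
Unit clause (~z6) forces z6 = 0.
Now (z6) is unsatisfied and unit — conflict.
So every satisfying assignment has z3 = False.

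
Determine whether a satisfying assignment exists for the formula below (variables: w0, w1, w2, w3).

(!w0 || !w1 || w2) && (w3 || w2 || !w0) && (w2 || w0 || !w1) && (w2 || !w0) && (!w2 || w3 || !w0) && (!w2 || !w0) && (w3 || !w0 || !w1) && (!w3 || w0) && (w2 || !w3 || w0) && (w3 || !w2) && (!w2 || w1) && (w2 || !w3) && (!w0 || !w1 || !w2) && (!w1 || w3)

Suppose w2 = false.
(!w0) alone gives w0 = false.
(!w1) alone gives w1 = false.
(!w3) alone gives w3 = false.
All clauses are satisfied.
A satisfying assignment: w0: false, w1: false, w2: false, w3: false.

Yes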